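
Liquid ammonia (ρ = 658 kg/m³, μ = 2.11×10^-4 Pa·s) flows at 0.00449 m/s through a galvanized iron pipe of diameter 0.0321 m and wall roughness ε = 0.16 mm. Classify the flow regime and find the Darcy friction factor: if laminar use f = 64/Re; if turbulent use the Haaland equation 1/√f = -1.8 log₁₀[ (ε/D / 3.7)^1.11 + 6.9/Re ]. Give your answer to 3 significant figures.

f ≈ 0.142

Re = ρVD/μ = 658·0.00449·0.0321/0.000211 = 449.5.
Re < 2300 → laminar, so f = 64/Re = 0.1424 (roughness is irrelevant in laminar flow).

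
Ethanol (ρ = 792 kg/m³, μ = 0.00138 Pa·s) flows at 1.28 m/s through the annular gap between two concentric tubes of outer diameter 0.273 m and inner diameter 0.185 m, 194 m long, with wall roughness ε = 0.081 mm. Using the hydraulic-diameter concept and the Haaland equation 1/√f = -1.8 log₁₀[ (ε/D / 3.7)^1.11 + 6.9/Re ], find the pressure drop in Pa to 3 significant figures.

ΔP ≈ 32500 Pa

Hydraulic diameter D_h = 4A/P = D_o - D_i = 0.273 - 0.185 = 0.088 m.
Re = ρVD_h/μ = 792·1.28·0.088/0.00138 = 6.465e+04.
ε/D_h = 8.1e-05/0.088 = 0.00092; Haaland gives 1/√f = -1.8 log₁₀[9.98e-05+0.000107] = 6.633, so f = 0.02273.
ΔP = f(L/D_h)(ρV²/2) = 0.02273·194/0.088·648.8 = 3.251e+04 Pa.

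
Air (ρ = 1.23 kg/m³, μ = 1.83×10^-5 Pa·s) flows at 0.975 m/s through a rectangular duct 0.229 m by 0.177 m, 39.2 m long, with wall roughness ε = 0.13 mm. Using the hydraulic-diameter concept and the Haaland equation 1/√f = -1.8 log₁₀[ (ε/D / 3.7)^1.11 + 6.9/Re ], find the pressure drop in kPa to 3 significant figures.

ΔP ≈ 0.00341 kPa

Hydraulic diameter D_h = 4A/P = 4·(0.229·0.177)/(2·(0.229+0.177)) = 0.1621/0.812 = 0.1997 m.
Re = ρVD_h/μ = 1.23·0.975·0.1997/1.83e-05 = 1.308e+04.
ε/D_h = 0.00013/0.1997 = 0.000651; Haaland gives 1/√f = -1.8 log₁₀[6.8e-05+0.000527] = 5.805, so f = 0.02967.
ΔP = f(L/D_h)(ρV²/2) = 0.02967·39.2/0.1997·0.5846 = 3.406 Pa.
ΔP = 0.00341 kPa.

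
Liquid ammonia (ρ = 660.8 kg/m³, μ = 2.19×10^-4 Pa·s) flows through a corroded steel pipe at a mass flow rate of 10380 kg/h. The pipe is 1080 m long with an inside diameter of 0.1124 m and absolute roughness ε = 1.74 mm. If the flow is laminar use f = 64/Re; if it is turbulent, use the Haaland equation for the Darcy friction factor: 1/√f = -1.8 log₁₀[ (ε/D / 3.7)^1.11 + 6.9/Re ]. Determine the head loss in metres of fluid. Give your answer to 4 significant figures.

ṁ = 10380 kg/h = 10380/3600 = 2.883 kg/s.
A = πD²/4 = π(0.1124)²/4 = 0.009923 m²; mean velocity V = ṁ/(ρA) = 2.883/(660.8 · 0.009923) = 0.4397 m/s.
Reynolds number Re = ρVD/μ = 660.8 · 0.4397 · 0.1124 / 0.000219 = 1.491e+05.
Re > 4000 → turbulent. Relative roughness ε/D = 0.00174/0.1124 = 0.0155. Haaland: 1/√f = -1.8 log₁₀[(0.0155/3.7)^1.11 + 6.9/1.491e+05] = -1.8 log₁₀[0.00229 + 4.63e-05] = 4.736, so f = 0.04458.
Darcy-Weisbach: ΔP = f(L/D)(ρV²/2) = 0.04458·(1080/0.1124)·(660.8·0.4397²/2) = 0.04458·9609·63.89 = 2.737e+04 Pa.
Head loss h_f = ΔP/(ρg) = 2.737e+04/(660.8·9.81) = 4.221 m.

h_f ≈ 4.221 m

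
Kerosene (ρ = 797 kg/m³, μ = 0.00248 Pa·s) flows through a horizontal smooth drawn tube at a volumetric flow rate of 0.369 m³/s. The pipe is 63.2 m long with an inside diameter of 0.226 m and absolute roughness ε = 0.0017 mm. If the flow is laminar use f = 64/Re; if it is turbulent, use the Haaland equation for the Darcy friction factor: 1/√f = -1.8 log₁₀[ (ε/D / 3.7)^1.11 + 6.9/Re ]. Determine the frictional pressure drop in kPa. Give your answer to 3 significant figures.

ΔP ≈ 118 kPa

Cross-sectional area A = πD²/4 = π(0.226)²/4 = 0.04011 m²; mean velocity V = Q/A = 0.369/0.04011 = 9.199 m/s.
Reynolds number Re = ρVD/μ = 797 · 9.199 · 0.226 / 0.00248 = 6.681e+05.
Re > 4000 → turbulent. Relative roughness ε/D = 1.7e-06/0.226 = 7.52e-06. Haaland: 1/√f = -1.8 log₁₀[(7.52e-06/3.7)^1.11 + 6.9/6.681e+05] = -1.8 log₁₀[4.81e-07 + 1.03e-05] = 8.939, so f = 0.01251.
Darcy-Weisbach: ΔP = f(L/D)(ρV²/2) = 0.01251·(63.2/0.226)·(797·9.199²/2) = 0.01251·279.6·3.372e+04 = 1.18e+05 Pa.
ΔP = 1.18e+05 Pa = 118 kPa.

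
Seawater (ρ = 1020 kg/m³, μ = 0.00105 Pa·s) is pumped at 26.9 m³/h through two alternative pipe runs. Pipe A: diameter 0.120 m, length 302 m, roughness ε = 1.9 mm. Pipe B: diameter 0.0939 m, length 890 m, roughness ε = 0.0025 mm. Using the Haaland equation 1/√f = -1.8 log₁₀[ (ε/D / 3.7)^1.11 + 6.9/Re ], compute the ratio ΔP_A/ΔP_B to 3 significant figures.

Pipe A: V = Q/A = 0.007472/0.01131 = 0.6607 m/s; Re = 7.702e+04; ε/D = 0.0158; Haaland → f = 0.04521; ΔP_A = f(L/D)(ρV²/2) = 2.533e+04 Pa.
Pipe B: V = Q/A = 0.007472/0.006925 = 1.079 m/s; Re = 9.842e+04; ε/D = 2.66e-05; Haaland → f = 0.01799; ΔP_B = f(L/D)(ρV²/2) = 1.012e+05 Pa.
ΔP_A/ΔP_B = 2.533e+04/1.012e+05 = 0.250.

ΔP_A/ΔP_B ≈ 0.250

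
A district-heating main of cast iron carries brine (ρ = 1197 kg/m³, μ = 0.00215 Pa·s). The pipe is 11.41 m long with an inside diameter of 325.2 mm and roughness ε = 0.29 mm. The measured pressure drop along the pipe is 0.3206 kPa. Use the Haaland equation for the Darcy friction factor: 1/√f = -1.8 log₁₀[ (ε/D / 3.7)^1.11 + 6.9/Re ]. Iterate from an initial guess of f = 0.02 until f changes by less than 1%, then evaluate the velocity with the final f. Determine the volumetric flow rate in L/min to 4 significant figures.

Q ≈ 4269 L/min

Rearranging Darcy-Weisbach: V = √(2·ΔP·D/(f·L·ρ)). With ε/D = 0.00029/0.3252 = 0.000892, iterate starting from f = 0.02:
  f = 0.02 → V = √(2·320.6·0.3252/(0.02·11.41·1197)) = 0.8737 m/s; Re = ρVD/μ = 1.582e+05; f → 0.02078
  f = 0.02078 → V = 0.8571 m/s; Re = 1.552e+05; f → 0.02081
Converged (Δf/f < 1%). With the final f = 0.02081: V = √(2·320.6·0.3252/(0.02081·11.41·1197)) = 0.8565 m/s.
Q = V·A = 0.8565·(π/4·0.3252²) = 0.07114 m³/s = 4269 L/min.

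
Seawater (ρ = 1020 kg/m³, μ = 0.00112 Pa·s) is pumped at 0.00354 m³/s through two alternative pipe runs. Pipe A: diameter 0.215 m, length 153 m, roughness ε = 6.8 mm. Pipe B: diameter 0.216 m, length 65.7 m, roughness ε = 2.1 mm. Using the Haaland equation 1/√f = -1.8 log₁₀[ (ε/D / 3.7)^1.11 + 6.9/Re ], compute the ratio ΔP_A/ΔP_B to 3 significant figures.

ΔP_A/ΔP_B ≈ 3.54

Pipe A: V = Q/A = 0.00354/0.03631 = 0.09751 m/s; Re = 1.909e+04; ε/D = 0.0316; Haaland → f = 0.06013; ΔP_A = f(L/D)(ρV²/2) = 207.5 Pa.
Pipe B: V = Q/A = 0.00354/0.03664 = 0.09661 m/s; Re = 1.9e+04; ε/D = 0.00972; Haaland → f = 0.04046; ΔP_B = f(L/D)(ρV²/2) = 58.57 Pa.
ΔP_A/ΔP_B = 207.5/58.57 = 3.54.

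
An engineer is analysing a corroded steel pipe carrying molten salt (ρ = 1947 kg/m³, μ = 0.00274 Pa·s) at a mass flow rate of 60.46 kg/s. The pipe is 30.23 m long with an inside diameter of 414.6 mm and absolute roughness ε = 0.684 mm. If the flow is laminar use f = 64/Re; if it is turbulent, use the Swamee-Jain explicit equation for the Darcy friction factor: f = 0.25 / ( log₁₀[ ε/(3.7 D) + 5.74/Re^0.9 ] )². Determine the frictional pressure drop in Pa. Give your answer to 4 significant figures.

ΔP ≈ 94.45 Pa

A = πD²/4 = π(0.4146)²/4 = 0.135 m²; mean velocity V = ṁ/(ρA) = 60.46/(1947 · 0.135) = 0.23 m/s.
Reynolds number Re = ρVD/μ = 1947 · 0.23 · 0.4146 / 0.00274 = 6.776e+04.
Re > 4000 → turbulent. Relative roughness ε/D = 0.000684/0.4146 = 0.00165. Swamee-Jain: f = 0.25/(log₁₀[0.00165/3.7 + 5.74/6.776e+04^0.9])² = 0.25/(log₁₀[0.000446 + 0.000258])² = 0.25/(-3.153)² = 0.02515.
Darcy-Weisbach: ΔP = f(L/D)(ρV²/2) = 0.02515·(30.23/0.4146)·(1947·0.23²/2) = 0.02515·72.91·51.5 = 94.45 Pa.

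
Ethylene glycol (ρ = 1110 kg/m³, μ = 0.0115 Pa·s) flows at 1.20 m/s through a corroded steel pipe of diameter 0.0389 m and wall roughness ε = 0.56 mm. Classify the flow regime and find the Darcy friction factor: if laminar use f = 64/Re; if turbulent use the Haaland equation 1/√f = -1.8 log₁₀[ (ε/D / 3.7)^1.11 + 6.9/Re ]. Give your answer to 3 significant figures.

f ≈ 0.0519

Re = ρVD/μ = 1110·1.2·0.0389/0.0115 = 4506.
Re > 4000 → turbulent. ε/D = 0.00056/0.0389 = 0.0144; Haaland: 1/√f = -1.8 log₁₀[0.00211 + 0.00153] = 4.389, so f = 0.05191.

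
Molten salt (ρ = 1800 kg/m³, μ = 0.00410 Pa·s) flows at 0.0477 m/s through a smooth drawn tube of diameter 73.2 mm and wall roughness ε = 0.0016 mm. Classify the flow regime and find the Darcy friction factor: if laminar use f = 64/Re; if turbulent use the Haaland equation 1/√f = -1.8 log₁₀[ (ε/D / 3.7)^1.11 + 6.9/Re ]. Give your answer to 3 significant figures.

Re = ρVD/μ = 1800·0.0477·0.0732/0.0041 = 1533.
Re < 2300 → laminar, so f = 64/Re = 0.04175 (roughness is irrelevant in laminar flow).

f ≈ 0.0418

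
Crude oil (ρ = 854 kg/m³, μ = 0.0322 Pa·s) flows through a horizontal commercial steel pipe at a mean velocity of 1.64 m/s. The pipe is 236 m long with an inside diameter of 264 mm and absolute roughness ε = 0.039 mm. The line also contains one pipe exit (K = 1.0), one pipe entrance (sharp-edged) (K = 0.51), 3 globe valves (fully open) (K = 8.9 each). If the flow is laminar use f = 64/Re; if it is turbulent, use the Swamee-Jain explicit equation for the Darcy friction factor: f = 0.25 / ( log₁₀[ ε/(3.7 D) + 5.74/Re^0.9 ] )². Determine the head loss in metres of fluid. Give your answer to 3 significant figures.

Reynolds number Re = ρVD/μ = 854 · 1.64 · 0.264 / 0.0322 = 1.148e+04.
Re > 4000 → turbulent. Relative roughness ε/D = 3.9e-05/0.264 = 0.000148. Swamee-Jain: f = 0.25/(log₁₀[0.000148/3.7 + 5.74/1.148e+04^0.9])² = 0.25/(log₁₀[3.99e-05 + 0.00127])² = 0.25/(-2.882)² = 0.0301.
Total minor-loss coefficient ΣK = 1·1 + 1·0.51 + 3·8.9 = 28.2.
ΔP = [f·L/D + ΣK]·(ρV²/2) = [0.0301·236/0.264 + 28.2]·(854·1.64²/2) = [26.91 + 28.2]·1148 = 6.331e+04 Pa.
Head loss h_f = ΔP/(ρg) = 6.331e+04/(854·9.81) = 7.56 m.

h_f ≈ 7.56 m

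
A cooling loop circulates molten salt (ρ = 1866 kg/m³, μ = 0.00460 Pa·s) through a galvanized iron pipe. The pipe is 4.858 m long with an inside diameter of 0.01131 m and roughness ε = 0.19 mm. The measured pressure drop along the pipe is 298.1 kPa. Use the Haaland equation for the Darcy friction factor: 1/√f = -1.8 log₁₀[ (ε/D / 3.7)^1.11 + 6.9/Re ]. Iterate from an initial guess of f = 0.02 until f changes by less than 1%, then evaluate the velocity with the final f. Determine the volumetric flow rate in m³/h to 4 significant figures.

Rearranging Darcy-Weisbach: V = √(2·ΔP·D/(f·L·ρ)). With ε/D = 0.00019/0.01131 = 0.0168, iterate starting from f = 0.02:
  f = 0.02 → V = √(2·2.981e+05·0.01131/(0.02·4.858·1866)) = 6.099 m/s; Re = ρVD/μ = 2.798e+04; f → 0.0471
  f = 0.0471 → V = 3.974 m/s; Re = 1.823e+04; f → 0.04785
  f = 0.04785 → V = 3.943 m/s; Re = 1.809e+04; f → 0.04787
Converged (Δf/f < 1%). With the final f = 0.04787: V = √(2·2.981e+05·0.01131/(0.04787·4.858·1866)) = 3.942 m/s.
Q = V·A = 3.942·(π/4·0.01131²) = 0.000396 m³/s = 1.426 m³/h.

Q ≈ 1.426 m³/h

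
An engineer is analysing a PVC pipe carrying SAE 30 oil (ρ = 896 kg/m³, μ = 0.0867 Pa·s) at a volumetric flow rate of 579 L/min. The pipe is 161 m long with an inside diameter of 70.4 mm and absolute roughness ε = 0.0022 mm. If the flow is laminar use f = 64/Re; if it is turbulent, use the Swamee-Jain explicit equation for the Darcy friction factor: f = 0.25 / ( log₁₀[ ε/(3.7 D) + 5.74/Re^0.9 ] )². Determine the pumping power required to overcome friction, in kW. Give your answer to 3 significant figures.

Q = 579 L/min = 579/60000 = 0.00965 m³/s.
Cross-sectional area A = πD²/4 = π(0.0704)²/4 = 0.003893 m²; mean velocity V = Q/A = 0.00965/0.003893 = 2.479 m/s.
Reynolds number Re = ρVD/μ = 896 · 2.479 · 0.0704 / 0.0867 = 1804.
Re < 2300 → laminar flow, so f = 64/Re = 64/1804 = 0.03548 (the turbulent correlation is not needed).
Darcy-Weisbach: ΔP = f(L/D)(ρV²/2) = 0.03548·(161/0.0704)·(896·2.479²/2) = 0.03548·2287·2753 = 2.234e+05 Pa.
Pumping power P = QΔP = 0.00965·2.234e+05 = 2156 W = 2.16 kW.

P ≈ 2.16 kW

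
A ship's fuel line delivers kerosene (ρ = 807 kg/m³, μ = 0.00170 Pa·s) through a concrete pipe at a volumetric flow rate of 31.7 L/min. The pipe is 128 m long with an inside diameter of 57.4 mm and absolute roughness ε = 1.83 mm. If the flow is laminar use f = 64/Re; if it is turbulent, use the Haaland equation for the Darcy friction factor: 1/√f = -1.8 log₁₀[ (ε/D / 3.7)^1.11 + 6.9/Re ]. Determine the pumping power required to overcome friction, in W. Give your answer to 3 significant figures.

P ≈ 1.27 W

Q = 31.7 L/min = 31.7/60000 = 0.0005283 m³/s.
Cross-sectional area A = πD²/4 = π(0.0574)²/4 = 0.002588 m²; mean velocity V = Q/A = 0.0005283/0.002588 = 0.2042 m/s.
Reynolds number Re = ρVD/μ = 807 · 0.2042 · 0.0574 / 0.0017 = 5563.
Re > 4000 → turbulent. Relative roughness ε/D = 0.00183/0.0574 = 0.0319. Haaland: 1/√f = -1.8 log₁₀[(0.0319/3.7)^1.11 + 6.9/5563] = -1.8 log₁₀[0.00511 + 0.00124] = 3.955, so f = 0.06392.
Darcy-Weisbach: ΔP = f(L/D)(ρV²/2) = 0.06392·(128/0.0574)·(807·0.2042²/2) = 0.06392·2230·16.82 = 2398 Pa.
Pumping power P = QΔP = 0.0005283·2398 = 1.267 W = 1.27 W.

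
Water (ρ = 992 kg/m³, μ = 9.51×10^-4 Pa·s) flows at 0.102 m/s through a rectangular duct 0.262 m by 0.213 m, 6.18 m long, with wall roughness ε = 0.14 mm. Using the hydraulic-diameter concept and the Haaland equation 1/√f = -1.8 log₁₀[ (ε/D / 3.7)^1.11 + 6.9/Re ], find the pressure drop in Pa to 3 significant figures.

ΔP ≈ 3.48 Pa

Hydraulic diameter D_h = 4A/P = 4·(0.262·0.213)/(2·(0.262+0.213)) = 0.2232/0.95 = 0.235 m.
Re = ρVD_h/μ = 992·0.102·0.235/0.000951 = 2.5e+04.
ε/D_h = 0.00014/0.235 = 0.000596; Haaland gives 1/√f = -1.8 log₁₀[6.16e-05+0.000276] = 6.249, so f = 0.02561.
ΔP = f(L/D_h)(ρV²/2) = 0.02561·6.18/0.235·5.16 = 3.476 Pa.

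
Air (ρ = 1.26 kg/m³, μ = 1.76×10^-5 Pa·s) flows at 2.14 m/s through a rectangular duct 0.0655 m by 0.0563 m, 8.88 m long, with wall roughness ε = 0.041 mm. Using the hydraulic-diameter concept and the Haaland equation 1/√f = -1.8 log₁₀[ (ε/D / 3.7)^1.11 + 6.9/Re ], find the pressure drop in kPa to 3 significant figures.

Hydraulic diameter D_h = 4A/P = 4·(0.0655·0.0563)/(2·(0.0655+0.0563)) = 0.01475/0.2436 = 0.06055 m.
Re = ρVD_h/μ = 1.26·2.14·0.06055/1.76e-05 = 9277.
ε/D_h = 4.1e-05/0.06055 = 0.000677; Haaland gives 1/√f = -1.8 log₁₀[7.1e-05+0.000744] = 5.56, so f = 0.03235.
ΔP = f(L/D_h)(ρV²/2) = 0.03235·8.88/0.06055·2.885 = 13.69 Pa.
ΔP = 0.0137 kPa.

ΔP ≈ 0.0137 kPa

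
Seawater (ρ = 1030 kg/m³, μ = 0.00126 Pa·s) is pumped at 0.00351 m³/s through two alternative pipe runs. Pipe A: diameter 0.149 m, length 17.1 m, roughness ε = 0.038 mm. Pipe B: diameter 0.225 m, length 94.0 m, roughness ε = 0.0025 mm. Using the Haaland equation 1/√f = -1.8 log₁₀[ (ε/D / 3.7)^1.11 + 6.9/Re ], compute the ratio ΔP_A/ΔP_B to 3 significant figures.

ΔP_A/ΔP_B ≈ 1.31

Pipe A: V = Q/A = 0.00351/0.01744 = 0.2013 m/s; Re = 2.452e+04; ε/D = 0.000255; Haaland → f = 0.02498; ΔP_A = f(L/D)(ρV²/2) = 59.83 Pa.
Pipe B: V = Q/A = 0.00351/0.03976 = 0.08828 m/s; Re = 1.624e+04; ε/D = 1.11e-05; Haaland → f = 0.02716; ΔP_B = f(L/D)(ρV²/2) = 45.54 Pa.
ΔP_A/ΔP_B = 59.83/45.54 = 1.31.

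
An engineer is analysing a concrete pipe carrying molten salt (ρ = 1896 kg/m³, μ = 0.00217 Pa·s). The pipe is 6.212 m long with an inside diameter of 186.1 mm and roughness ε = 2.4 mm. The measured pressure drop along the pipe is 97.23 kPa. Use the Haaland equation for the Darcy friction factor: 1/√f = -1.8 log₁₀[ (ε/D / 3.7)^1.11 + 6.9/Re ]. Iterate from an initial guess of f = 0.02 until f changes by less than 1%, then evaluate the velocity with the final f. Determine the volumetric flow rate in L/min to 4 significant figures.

Q ≈ 14040 L/min

Rearranging Darcy-Weisbach: V = √(2·ΔP·D/(f·L·ρ)). With ε/D = 0.0024/0.1861 = 0.0129, iterate starting from f = 0.02:
  f = 0.02 → V = √(2·9.723e+04·0.1861/(0.02·6.212·1896)) = 12.39 m/s; Re = ρVD/μ = 2.015e+06; f → 0.04149
  f = 0.04149 → V = 8.605 m/s; Re = 1.399e+06; f → 0.04151
Converged (Δf/f < 1%). With the final f = 0.04151: V = √(2·9.723e+04·0.1861/(0.04151·6.212·1896)) = 8.604 m/s.
Q = V·A = 8.604·(π/4·0.1861²) = 0.234 m³/s = 14040 L/min.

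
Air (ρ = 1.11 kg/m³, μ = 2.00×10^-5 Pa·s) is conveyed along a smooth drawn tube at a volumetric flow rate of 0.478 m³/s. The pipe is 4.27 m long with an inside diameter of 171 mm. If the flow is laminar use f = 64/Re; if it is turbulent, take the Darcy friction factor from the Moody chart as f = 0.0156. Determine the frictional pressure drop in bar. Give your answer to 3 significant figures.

ΔP ≈ 9.37×10^-4 bar

Cross-sectional area A = πD²/4 = π(0.171)²/4 = 0.02297 m²; mean velocity V = Q/A = 0.478/0.02297 = 20.81 m/s.
Reynolds number Re = ρVD/μ = 1.11 · 20.81 · 0.171 / 2e-05 = 1.975e+05.
Re > 4000 → turbulent; use the Moody-chart value f = 0.0156.
Darcy-Weisbach: ΔP = f(L/D)(ρV²/2) = 0.0156·(4.27/0.171)·(1.11·20.81²/2) = 0.0156·24.97·240.4 = 93.66 Pa.
ΔP = 93.66 Pa = 9.37×10^-4 bar.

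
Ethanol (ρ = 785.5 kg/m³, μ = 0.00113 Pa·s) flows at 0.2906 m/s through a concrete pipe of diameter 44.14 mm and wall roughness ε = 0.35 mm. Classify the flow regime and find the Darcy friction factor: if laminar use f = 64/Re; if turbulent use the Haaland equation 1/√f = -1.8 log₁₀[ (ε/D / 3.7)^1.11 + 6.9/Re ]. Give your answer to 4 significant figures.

Re = ρVD/μ = 785.5·0.2906·0.04414/0.00113 = 8917.
Re > 4000 → turbulent. ε/D = 0.00035/0.04414 = 0.00793; Haaland: 1/√f = -1.8 log₁₀[0.00109 + 0.000774] = 4.913, so f = 0.04143.

f ≈ 0.04143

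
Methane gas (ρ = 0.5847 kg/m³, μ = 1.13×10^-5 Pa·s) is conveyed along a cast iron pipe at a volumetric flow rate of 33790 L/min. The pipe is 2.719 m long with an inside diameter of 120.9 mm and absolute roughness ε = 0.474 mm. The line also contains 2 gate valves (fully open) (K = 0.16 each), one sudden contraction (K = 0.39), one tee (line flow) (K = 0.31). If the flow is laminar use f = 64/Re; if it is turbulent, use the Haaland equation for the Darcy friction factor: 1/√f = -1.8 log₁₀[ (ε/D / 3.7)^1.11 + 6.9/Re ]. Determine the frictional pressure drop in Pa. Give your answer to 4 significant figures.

Q = 33790 L/min = 33790/60000 = 0.5632 m³/s.
Cross-sectional area A = πD²/4 = π(0.1209)²/4 = 0.01148 m²; mean velocity V = Q/A = 0.5632/0.01148 = 49.06 m/s.
Reynolds number Re = ρVD/μ = 0.5847 · 49.06 · 0.1209 / 1.13e-05 = 3.069e+05.
Re > 4000 → turbulent. Relative roughness ε/D = 0.000474/0.1209 = 0.00392. Haaland: 1/√f = -1.8 log₁₀[(0.00392/3.7)^1.11 + 6.9/3.069e+05] = -1.8 log₁₀[0.000499 + 2.25e-05] = 5.909, so f = 0.02864.
Total minor-loss coefficient ΣK = 2·0.16 + 1·0.39 + 1·0.31 = 1.02.
ΔP = [f·L/D + ΣK]·(ρV²/2) = [0.02864·2.719/0.1209 + 1.02]·(0.5847·49.06²/2) = [0.644 + 1.02]·703.5 = 1171 Pa.

ΔP ≈ 1171 Pa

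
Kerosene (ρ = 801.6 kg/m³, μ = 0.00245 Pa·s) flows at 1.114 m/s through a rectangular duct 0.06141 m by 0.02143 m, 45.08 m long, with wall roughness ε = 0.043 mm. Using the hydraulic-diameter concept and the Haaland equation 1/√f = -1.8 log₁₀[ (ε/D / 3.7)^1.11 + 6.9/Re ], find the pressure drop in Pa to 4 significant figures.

Hydraulic diameter D_h = 4A/P = 4·(0.06141·0.02143)/(2·(0.06141+0.02143)) = 0.005264/0.1657 = 0.03177 m.
Re = ρVD_h/μ = 801.6·1.114·0.03177/0.00245 = 1.158e+04.
ε/D_h = 4.3e-05/0.03177 = 0.00135; Haaland gives 1/√f = -1.8 log₁₀[0.000153+0.000596] = 5.626, so f = 0.03159.
ΔP = f(L/D_h)(ρV²/2) = 0.03159·45.08/0.03177·497.4 = 2.23e+04 Pa.

ΔP ≈ 22300 Pa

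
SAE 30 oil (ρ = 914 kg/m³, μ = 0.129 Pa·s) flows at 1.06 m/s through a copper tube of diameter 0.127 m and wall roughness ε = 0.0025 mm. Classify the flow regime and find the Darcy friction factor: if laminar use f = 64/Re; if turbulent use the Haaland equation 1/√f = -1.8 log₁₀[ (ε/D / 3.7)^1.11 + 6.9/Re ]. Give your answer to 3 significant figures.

Re = ρVD/μ = 914·1.06·0.127/0.129 = 953.8.
Re < 2300 → laminar, so f = 64/Re = 0.0671 (roughness is irrelevant in laminar flow).

f ≈ 0.0671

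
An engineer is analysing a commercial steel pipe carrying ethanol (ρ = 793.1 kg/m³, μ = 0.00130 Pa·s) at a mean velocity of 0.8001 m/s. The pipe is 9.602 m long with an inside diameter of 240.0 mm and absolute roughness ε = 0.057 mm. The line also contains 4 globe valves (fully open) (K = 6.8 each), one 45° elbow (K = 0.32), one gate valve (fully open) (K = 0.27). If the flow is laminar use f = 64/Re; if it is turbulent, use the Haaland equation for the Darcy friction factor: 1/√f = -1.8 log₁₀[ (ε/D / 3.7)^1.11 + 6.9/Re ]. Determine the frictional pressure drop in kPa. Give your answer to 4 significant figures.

ΔP ≈ 7.242 kPa

Reynolds number Re = ρVD/μ = 793.1 · 0.8001 · 0.24 / 0.0013 = 1.171e+05.
Re > 4000 → turbulent. Relative roughness ε/D = 5.7e-05/0.24 = 0.000238. Haaland: 1/√f = -1.8 log₁₀[(0.000238/3.7)^1.11 + 6.9/1.171e+05] = -1.8 log₁₀[2.22e-05 + 5.89e-05] = 7.364, so f = 0.01844.
Total minor-loss coefficient ΣK = 4·6.8 + 1·0.32 + 1·0.27 = 27.8.
ΔP = [f·L/D + ΣK]·(ρV²/2) = [0.01844·9.602/0.24 + 27.8]·(793.1·0.8001²/2) = [0.7378 + 27.8]·253.9 = 7242 Pa.
ΔP = 7242 Pa = 7.242 kPa.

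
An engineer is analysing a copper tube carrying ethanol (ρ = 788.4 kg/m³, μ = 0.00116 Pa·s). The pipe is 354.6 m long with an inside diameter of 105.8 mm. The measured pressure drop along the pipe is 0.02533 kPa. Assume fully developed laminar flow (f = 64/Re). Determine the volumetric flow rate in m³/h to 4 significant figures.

For laminar flow, f = 64/Re with Re = ρVD/μ, so Darcy-Weisbach reduces to ΔP = 32μLV/D². Solving for V: V = ΔP·D²/(32μL) = 25.33·(0.1058)²/(32·0.00116·354.6) = 0.02154 m/s.
Check: Re = ρVD/μ = 788.4·0.02154·0.1058/0.00116 = 1549 < 2300, so the laminar assumption holds.
Q = V·A = 0.02154·(π/4·0.1058²) = 0.0001894 m³/s = 0.6817 m³/h.

Q ≈ 0.6817 m³/h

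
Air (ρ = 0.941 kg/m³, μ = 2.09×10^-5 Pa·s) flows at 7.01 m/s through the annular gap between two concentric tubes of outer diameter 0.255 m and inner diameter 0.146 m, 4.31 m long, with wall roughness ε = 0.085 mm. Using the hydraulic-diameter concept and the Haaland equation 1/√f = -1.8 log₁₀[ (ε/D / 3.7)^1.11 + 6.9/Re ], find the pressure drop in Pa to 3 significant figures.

Hydraulic diameter D_h = 4A/P = D_o - D_i = 0.255 - 0.146 = 0.109 m.
Re = ρVD_h/μ = 0.941·7.01·0.109/2.09e-05 = 3.44e+04.
ε/D_h = 8.5e-05/0.109 = 0.00078; Haaland gives 1/√f = -1.8 log₁₀[8.31e-05+0.000201] = 6.385, so f = 0.02453.
ΔP = f(L/D_h)(ρV²/2) = 0.02453·4.31/0.109·23.12 = 22.42 Pa.

ΔP ≈ 22.4 Pa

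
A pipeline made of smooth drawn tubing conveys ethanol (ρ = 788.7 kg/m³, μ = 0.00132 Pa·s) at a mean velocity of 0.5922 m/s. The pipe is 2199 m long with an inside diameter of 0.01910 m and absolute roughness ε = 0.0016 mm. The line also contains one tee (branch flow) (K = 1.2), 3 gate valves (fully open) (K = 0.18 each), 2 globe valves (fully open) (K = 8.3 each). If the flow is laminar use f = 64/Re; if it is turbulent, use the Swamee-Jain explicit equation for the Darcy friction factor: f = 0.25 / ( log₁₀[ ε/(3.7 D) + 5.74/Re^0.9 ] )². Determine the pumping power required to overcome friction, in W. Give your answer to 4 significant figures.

Reynolds number Re = ρVD/μ = 788.7 · 0.5922 · 0.0191 / 0.00132 = 6758.
Re > 4000 → turbulent. Relative roughness ε/D = 1.6e-06/0.0191 = 8.38e-05. Swamee-Jain: f = 0.25/(log₁₀[8.38e-05/3.7 + 5.74/6758^0.9])² = 0.25/(log₁₀[2.26e-05 + 0.00205])² = 0.25/(-2.683)² = 0.03472.
Total minor-loss coefficient ΣK = 1·1.2 + 3·0.18 + 2·8.3 = 18.3.
ΔP = [f·L/D + ΣK]·(ρV²/2) = [0.03472·2199/0.0191 + 18.3]·(788.7·0.5922²/2) = [3998 + 18.3]·138.3 = 5.554e+05 Pa.
Q = V·A = 0.5922·0.0002865 = 0.0001697 m³/s.
Pumping power P = QΔP = 0.0001697·5.554e+05 = 94.246 W = 94.25 W.

P ≈ 94.25 W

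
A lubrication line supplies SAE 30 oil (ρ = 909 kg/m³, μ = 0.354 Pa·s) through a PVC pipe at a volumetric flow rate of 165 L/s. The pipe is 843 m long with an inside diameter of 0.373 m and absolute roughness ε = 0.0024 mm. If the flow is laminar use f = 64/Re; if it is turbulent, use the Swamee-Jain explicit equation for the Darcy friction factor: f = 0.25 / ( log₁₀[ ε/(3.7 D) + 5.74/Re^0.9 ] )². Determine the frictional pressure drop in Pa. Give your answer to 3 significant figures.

ΔP ≈ 104000 Pa

Q = 165 L/s = 165/1000 = 0.165 m³/s.
Cross-sectional area A = πD²/4 = π(0.373)²/4 = 0.1093 m²; mean velocity V = Q/A = 0.165/0.1093 = 1.51 m/s.
Reynolds number Re = ρVD/μ = 909 · 1.51 · 0.373 / 0.354 = 1446.
Re < 2300 → laminar flow, so f = 64/Re = 64/1446 = 0.04425 (the turbulent correlation is not needed).
Darcy-Weisbach: ΔP = f(L/D)(ρV²/2) = 0.04425·(843/0.373)·(909·1.51²/2) = 0.04425·2260·1036 = 1.036e+05 Pa.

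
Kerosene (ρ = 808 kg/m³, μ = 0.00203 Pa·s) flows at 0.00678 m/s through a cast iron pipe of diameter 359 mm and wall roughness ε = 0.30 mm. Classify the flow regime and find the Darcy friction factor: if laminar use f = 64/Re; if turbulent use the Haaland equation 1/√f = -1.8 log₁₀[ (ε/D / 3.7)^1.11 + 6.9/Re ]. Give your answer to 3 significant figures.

Re = ρVD/μ = 808·0.00678·0.359/0.00203 = 968.8.
Re < 2300 → laminar, so f = 64/Re = 0.06606 (roughness is irrelevant in laminar flow).

f ≈ 0.0661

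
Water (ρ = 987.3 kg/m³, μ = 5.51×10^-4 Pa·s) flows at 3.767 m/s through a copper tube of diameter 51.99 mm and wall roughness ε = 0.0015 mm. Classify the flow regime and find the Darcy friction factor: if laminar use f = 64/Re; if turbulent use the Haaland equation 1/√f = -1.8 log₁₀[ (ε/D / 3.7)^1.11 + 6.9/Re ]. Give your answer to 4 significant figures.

f ≈ 0.01420

Re = ρVD/μ = 987.3·3.767·0.05199/0.000551 = 3.509e+05.
Re > 4000 → turbulent. ε/D = 1.5e-06/0.05199 = 2.89e-05; Haaland: 1/√f = -1.8 log₁₀[2.14e-06 + 1.97e-05] = 8.391, so f = 0.0142.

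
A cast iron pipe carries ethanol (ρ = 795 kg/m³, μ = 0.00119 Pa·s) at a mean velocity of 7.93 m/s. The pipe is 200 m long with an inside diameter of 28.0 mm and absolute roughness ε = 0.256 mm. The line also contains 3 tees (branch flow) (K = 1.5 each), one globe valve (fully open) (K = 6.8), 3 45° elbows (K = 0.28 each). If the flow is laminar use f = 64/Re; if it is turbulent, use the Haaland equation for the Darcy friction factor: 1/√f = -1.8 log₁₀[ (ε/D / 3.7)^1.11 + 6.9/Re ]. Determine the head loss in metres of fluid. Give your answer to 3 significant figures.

Reynolds number Re = ρVD/μ = 795 · 7.93 · 0.028 / 0.00119 = 1.483e+05.
Re > 4000 → turbulent. Relative roughness ε/D = 0.000256/0.028 = 0.00914. Haaland: 1/√f = -1.8 log₁₀[(0.00914/3.7)^1.11 + 6.9/1.483e+05] = -1.8 log₁₀[0.00128 + 4.65e-05] = 5.181, so f = 0.03725.
Total minor-loss coefficient ΣK = 3·1.5 + 1·6.8 + 3·0.28 = 12.1.
ΔP = [f·L/D + ΣK]·(ρV²/2) = [0.03725·200/0.028 + 12.1]·(795·7.93²/2) = [266.1 + 12.1]·2.5e+04 = 6.955e+06 Pa.
Head loss h_f = ΔP/(ρg) = 6.955e+06/(795·9.81) = 892 m.

h_f ≈ 892 m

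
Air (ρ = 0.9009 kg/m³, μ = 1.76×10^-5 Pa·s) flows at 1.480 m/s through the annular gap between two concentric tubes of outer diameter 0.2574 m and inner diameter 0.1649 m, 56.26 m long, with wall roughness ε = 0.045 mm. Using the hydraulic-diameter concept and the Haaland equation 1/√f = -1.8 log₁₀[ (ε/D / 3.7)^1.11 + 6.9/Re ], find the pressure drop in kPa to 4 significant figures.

Hydraulic diameter D_h = 4A/P = D_o - D_i = 0.2574 - 0.1649 = 0.0925 m.
Re = ρVD_h/μ = 0.9009·1.48·0.0925/1.76e-05 = 7008.
ε/D_h = 4.5e-05/0.0925 = 0.000486; Haaland gives 1/√f = -1.8 log₁₀[4.92e-05+0.000985] = 5.374, so f = 0.03463.
ΔP = f(L/D_h)(ρV²/2) = 0.03463·56.26/0.0925·0.9867 = 20.78 Pa.
ΔP = 0.02078 kPa.

ΔP ≈ 0.02078 kPa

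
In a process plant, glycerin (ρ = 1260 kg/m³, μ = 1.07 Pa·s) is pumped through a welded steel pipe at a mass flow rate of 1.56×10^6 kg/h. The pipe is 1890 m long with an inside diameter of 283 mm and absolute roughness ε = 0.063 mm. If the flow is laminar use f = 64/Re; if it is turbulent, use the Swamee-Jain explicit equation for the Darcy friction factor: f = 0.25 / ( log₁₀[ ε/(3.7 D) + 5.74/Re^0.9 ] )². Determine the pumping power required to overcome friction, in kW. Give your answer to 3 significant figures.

ṁ = 1.56×10^6 kg/h = 1.56×10^6/3600 = 433.3 kg/s.
A = πD²/4 = π(0.283)²/4 = 0.0629 m²; mean velocity V = ṁ/(ρA) = 433.3/(1260 · 0.0629) = 5.468 m/s.
Reynolds number Re = ρVD/μ = 1260 · 5.468 · 0.283 / 1.07 = 1822.
Re < 2300 → laminar flow, so f = 64/Re = 64/1822 = 0.03513 (the turbulent correlation is not needed).
Darcy-Weisbach: ΔP = f(L/D)(ρV²/2) = 0.03513·(1890/0.283)·(1260·5.468²/2) = 0.03513·6678·1.883e+04 = 4.418e+06 Pa.
Q = ṁ/ρ = 433.3/1260 = 0.3439 m³/s.
Pumping power P = QΔP = 0.3439·4.418e+06 = 1519000 W = 1520 kW.

P ≈ 1520 kW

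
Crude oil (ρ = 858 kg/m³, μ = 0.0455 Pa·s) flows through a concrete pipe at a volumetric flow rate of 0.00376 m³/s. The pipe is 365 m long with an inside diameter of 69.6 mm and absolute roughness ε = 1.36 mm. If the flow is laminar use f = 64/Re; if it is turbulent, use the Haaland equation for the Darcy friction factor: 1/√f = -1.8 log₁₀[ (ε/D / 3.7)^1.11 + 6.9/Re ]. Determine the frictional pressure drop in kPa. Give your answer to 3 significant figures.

ΔP ≈ 108 kPa

Cross-sectional area A = πD²/4 = π(0.0696)²/4 = 0.003805 m²; mean velocity V = Q/A = 0.00376/0.003805 = 0.9883 m/s.
Reynolds number Re = ρVD/μ = 858 · 0.9883 · 0.0696 / 0.0455 = 1297.
Re < 2300 → laminar flow, so f = 64/Re = 64/1297 = 0.04934 (the turbulent correlation is not needed).
Darcy-Weisbach: ΔP = f(L/D)(ρV²/2) = 0.04934·(365/0.0696)·(858·0.9883²/2) = 0.04934·5244·419 = 1.084e+05 Pa.
ΔP = 1.084e+05 Pa = 108 kPa.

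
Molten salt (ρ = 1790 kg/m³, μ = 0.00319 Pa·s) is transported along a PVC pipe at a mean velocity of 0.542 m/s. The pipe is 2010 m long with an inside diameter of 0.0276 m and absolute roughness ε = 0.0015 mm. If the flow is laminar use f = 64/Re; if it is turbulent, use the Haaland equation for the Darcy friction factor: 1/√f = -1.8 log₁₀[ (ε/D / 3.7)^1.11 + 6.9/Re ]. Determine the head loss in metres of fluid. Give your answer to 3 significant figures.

Reynolds number Re = ρVD/μ = 1790 · 0.542 · 0.0276 / 0.00319 = 8394.
Re > 4000 → turbulent. Relative roughness ε/D = 1.5e-06/0.0276 = 5.43e-05. Haaland: 1/√f = -1.8 log₁₀[(5.43e-05/3.7)^1.11 + 6.9/8394] = -1.8 log₁₀[4.32e-06 + 0.000822] = 5.549, so f = 0.03248.
Darcy-Weisbach: ΔP = f(L/D)(ρV²/2) = 0.03248·(2010/0.0276)·(1790·0.542²/2) = 0.03248·7.283e+04·262.9 = 6.218e+05 Pa.
Head loss h_f = ΔP/(ρg) = 6.218e+05/(1790·9.81) = 35.4 m.

h_f ≈ 35.4 m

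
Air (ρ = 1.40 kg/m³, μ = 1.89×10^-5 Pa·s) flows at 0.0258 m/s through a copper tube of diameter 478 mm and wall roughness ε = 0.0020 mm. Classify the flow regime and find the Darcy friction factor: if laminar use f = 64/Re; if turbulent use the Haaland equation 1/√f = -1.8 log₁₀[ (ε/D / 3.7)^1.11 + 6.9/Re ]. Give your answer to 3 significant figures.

Re = ρVD/μ = 1.4·0.0258·0.478/1.89e-05 = 913.5.
Re < 2300 → laminar, so f = 64/Re = 0.07006 (roughness is irrelevant in laminar flow).

f ≈ 0.0701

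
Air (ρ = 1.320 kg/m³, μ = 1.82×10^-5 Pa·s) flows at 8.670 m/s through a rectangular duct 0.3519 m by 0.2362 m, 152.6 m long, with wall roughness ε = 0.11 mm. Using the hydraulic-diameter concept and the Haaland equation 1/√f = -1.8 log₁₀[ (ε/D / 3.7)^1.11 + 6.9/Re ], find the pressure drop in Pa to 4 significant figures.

Hydraulic diameter D_h = 4A/P = 4·(0.3519·0.2362)/(2·(0.3519+0.2362)) = 0.3325/1.176 = 0.2827 m.
Re = ρVD_h/μ = 1.32·8.67·0.2827/1.82e-05 = 1.777e+05.
ε/D_h = 0.00011/0.2827 = 0.000389; Haaland gives 1/√f = -1.8 log₁₀[3.84e-05+3.88e-05] = 7.402, so f = 0.01825.
ΔP = f(L/D_h)(ρV²/2) = 0.01825·152.6/0.2827·49.61 = 488.8 Pa.

ΔP ≈ 488.8 Pa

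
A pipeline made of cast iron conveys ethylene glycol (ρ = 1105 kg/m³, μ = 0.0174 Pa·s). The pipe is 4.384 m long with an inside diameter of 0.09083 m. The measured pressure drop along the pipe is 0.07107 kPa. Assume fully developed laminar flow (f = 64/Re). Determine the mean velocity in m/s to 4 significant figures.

For laminar flow, f = 64/Re with Re = ρVD/μ, so Darcy-Weisbach reduces to ΔP = 32μLV/D². Solving for V: V = ΔP·D²/(32μL) = 71.07·(0.09083)²/(32·0.0174·4.384) = 0.2402 m/s.
Check: Re = ρVD/μ = 1105·0.2402·0.09083/0.0174 = 1386 < 2300, so the laminar assumption holds.

V ≈ 0.2402 m/s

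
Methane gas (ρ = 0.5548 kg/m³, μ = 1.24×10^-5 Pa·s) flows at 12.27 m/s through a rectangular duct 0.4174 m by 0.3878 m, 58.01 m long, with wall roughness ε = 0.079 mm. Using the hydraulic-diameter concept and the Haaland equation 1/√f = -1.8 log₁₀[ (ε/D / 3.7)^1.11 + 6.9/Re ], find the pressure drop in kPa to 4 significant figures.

Hydraulic diameter D_h = 4A/P = 4·(0.4174·0.3878)/(2·(0.4174+0.3878)) = 0.6475/1.61 = 0.4021 m.
Re = ρVD_h/μ = 0.5548·12.27·0.4021/1.24e-05 = 2.207e+05.
ε/D_h = 7.9e-05/0.4021 = 0.000196; Haaland gives 1/√f = -1.8 log₁₀[1.8e-05+3.13e-05] = 7.754, so f = 0.01663.
ΔP = f(L/D_h)(ρV²/2) = 0.01663·58.01/0.4021·41.76 = 100.2 Pa.
ΔP = 0.1002 kPa.

ΔP ≈ 0.1002 kPa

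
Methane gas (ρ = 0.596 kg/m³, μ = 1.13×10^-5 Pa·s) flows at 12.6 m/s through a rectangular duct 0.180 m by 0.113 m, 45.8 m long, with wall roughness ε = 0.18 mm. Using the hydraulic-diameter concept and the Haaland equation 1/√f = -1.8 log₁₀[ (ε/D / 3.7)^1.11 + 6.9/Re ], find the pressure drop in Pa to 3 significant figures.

Hydraulic diameter D_h = 4A/P = 4·(0.18·0.113)/(2·(0.18+0.113)) = 0.08136/0.586 = 0.1388 m.
Re = ρVD_h/μ = 0.596·12.6·0.1388/1.13e-05 = 9.227e+04.
ε/D_h = 0.00018/0.1388 = 0.0013; Haaland gives 1/√f = -1.8 log₁₀[0.000146+7.48e-05] = 6.581, so f = 0.02309.
ΔP = f(L/D_h)(ρV²/2) = 0.02309·45.8/0.1388·47.31 = 360.4 Pa.

ΔP ≈ 360 Pa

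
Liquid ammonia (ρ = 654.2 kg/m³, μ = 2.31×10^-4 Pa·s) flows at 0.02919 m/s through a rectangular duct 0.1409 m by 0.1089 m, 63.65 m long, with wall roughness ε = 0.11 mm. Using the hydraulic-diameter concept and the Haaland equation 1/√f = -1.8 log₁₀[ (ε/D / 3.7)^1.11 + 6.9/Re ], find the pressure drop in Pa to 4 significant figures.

Hydraulic diameter D_h = 4A/P = 4·(0.1409·0.1089)/(2·(0.1409+0.1089)) = 0.06138/0.4996 = 0.1229 m.
Re = ρVD_h/μ = 654.2·0.02919·0.1229/0.000231 = 1.016e+04.
ε/D_h = 0.00011/0.1229 = 0.000895; Haaland gives 1/√f = -1.8 log₁₀[9.68e-05+0.000679] = 5.598, so f = 0.03191.
ΔP = f(L/D_h)(ρV²/2) = 0.03191·63.65/0.1229·0.2787 = 4.608 Pa.

ΔP ≈ 4.608 Pa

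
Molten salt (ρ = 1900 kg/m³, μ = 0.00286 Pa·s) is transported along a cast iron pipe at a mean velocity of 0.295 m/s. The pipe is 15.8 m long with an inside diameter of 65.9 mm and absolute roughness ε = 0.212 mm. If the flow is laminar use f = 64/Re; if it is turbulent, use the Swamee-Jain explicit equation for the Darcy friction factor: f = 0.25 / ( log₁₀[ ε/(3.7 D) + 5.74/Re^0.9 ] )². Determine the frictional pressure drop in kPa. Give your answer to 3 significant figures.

ΔP ≈ 0.682 kPa

Reynolds number Re = ρVD/μ = 1900 · 0.295 · 0.0659 / 0.00286 = 1.292e+04.
Re > 4000 → turbulent. Relative roughness ε/D = 0.000212/0.0659 = 0.00322. Swamee-Jain: f = 0.25/(log₁₀[0.00322/3.7 + 5.74/1.292e+04^0.9])² = 0.25/(log₁₀[0.000869 + 0.00115])² = 0.25/(-2.696)² = 0.0344.
Darcy-Weisbach: ΔP = f(L/D)(ρV²/2) = 0.0344·(15.8/0.0659)·(1900·0.295²/2) = 0.0344·239.8·82.67 = 681.9 Pa.
ΔP = 681.9 Pa = 0.682 kPa.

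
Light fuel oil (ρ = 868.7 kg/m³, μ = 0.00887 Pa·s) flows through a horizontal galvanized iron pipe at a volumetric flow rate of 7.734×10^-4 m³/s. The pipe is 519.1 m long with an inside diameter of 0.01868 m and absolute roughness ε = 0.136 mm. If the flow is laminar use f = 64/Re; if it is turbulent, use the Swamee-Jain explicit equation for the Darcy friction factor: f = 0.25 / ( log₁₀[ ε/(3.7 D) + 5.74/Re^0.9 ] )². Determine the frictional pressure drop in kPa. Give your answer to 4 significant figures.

ΔP ≈ 4393 kPa

Cross-sectional area A = πD²/4 = π(0.01868)²/4 = 0.0002741 m²; mean velocity V = Q/A = 0.0007734/0.0002741 = 2.822 m/s.
Reynolds number Re = ρVD/μ = 868.7 · 2.822 · 0.01868 / 0.00887 = 5163.
Re > 4000 → turbulent. Relative roughness ε/D = 0.000136/0.01868 = 0.00728. Swamee-Jain: f = 0.25/(log₁₀[0.00728/3.7 + 5.74/5163^0.9])² = 0.25/(log₁₀[0.00197 + 0.00261])² = 0.25/(-2.339)² = 0.0457.
Darcy-Weisbach: ΔP = f(L/D)(ρV²/2) = 0.0457·(519.1/0.01868)·(868.7·2.822²/2) = 0.0457·2.779e+04·3459 = 4.393e+06 Pa.
ΔP = 4.393e+06 Pa = 4393 kPa.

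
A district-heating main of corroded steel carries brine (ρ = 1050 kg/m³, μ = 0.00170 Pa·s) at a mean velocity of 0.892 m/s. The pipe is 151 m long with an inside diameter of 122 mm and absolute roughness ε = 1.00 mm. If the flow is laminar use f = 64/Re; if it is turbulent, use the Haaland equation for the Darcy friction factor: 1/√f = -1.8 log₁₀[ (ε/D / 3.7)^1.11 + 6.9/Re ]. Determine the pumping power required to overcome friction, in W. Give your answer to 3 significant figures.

Reynolds number Re = ρVD/μ = 1050 · 0.892 · 0.122 / 0.0017 = 6.721e+04.
Re > 4000 → turbulent. Relative roughness ε/D = 0.001/0.122 = 0.0082. Haaland: 1/√f = -1.8 log₁₀[(0.0082/3.7)^1.11 + 6.9/6.721e+04] = -1.8 log₁₀[0.00113 + 0.000103] = 5.236, so f = 0.03648.
Darcy-Weisbach: ΔP = f(L/D)(ρV²/2) = 0.03648·(151/0.122)·(1050·0.892²/2) = 0.03648·1238·417.7 = 1.886e+04 Pa.
Q = V·A = 0.892·0.01169 = 0.01043 m³/s.
Pumping power P = QΔP = 0.01043·1.886e+04 = 196.7 W = 197 W.

P ≈ 197 W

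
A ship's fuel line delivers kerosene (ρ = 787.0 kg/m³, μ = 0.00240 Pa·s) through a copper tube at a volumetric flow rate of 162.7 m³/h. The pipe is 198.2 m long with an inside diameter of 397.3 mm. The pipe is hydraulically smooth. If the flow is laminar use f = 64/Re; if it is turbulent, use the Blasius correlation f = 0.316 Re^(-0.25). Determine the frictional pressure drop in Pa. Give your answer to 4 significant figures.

ΔP ≈ 558.4 Pa

Q = 162.7 m³/h = 162.7/3600 = 0.04519 m³/s.
Cross-sectional area A = πD²/4 = π(0.3973)²/4 = 0.124 m²; mean velocity V = Q/A = 0.04519/0.124 = 0.3646 m/s.
Reynolds number Re = ρVD/μ = 787 · 0.3646 · 0.3973 / 0.0024 = 4.749e+04.
Re > 4000 → turbulent. Smooth-pipe (Blasius): f = 0.316 Re^(-0.25) = 0.316/(4.749e+04)^0.25 = 0.02141.
Darcy-Weisbach: ΔP = f(L/D)(ρV²/2) = 0.02141·(198.2/0.3973)·(787·0.3646²/2) = 0.02141·498.9·52.3 = 558.4 Pa.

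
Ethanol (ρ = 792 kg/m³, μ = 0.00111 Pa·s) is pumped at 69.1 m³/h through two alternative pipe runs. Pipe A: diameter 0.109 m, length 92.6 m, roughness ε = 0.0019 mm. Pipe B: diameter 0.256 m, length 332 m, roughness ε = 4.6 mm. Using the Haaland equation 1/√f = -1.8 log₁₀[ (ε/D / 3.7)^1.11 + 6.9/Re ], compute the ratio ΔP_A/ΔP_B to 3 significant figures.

Pipe A: V = Q/A = 0.01919/0.009331 = 2.057 m/s; Re = 1.6e+05; ε/D = 1.74e-05; Haaland → f = 0.01629; ΔP_A = f(L/D)(ρV²/2) = 2.319e+04 Pa.
Pipe B: V = Q/A = 0.01919/0.05147 = 0.3729 m/s; Re = 6.812e+04; ε/D = 0.018; Haaland → f = 0.04738; ΔP_B = f(L/D)(ρV²/2) = 3384 Pa.
ΔP_A/ΔP_B = 2.319e+04/3384 = 6.85.

ΔP_A/ΔP_B ≈ 6.85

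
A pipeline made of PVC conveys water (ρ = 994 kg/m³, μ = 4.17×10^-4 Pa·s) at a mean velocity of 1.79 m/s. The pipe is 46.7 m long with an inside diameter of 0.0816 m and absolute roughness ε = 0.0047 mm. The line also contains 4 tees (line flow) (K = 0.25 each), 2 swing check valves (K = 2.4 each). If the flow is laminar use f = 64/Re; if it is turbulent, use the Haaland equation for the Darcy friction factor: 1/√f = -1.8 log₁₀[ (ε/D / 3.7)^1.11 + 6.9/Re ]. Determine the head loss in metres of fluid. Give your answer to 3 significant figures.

h_f ≈ 2.30 m

Reynolds number Re = ρVD/μ = 994 · 1.79 · 0.0816 / 0.000417 = 3.482e+05.
Re > 4000 → turbulent. Relative roughness ε/D = 4.7e-06/0.0816 = 5.76e-05. Haaland: 1/√f = -1.8 log₁₀[(5.76e-05/3.7)^1.11 + 6.9/3.482e+05] = -1.8 log₁₀[4.61e-06 + 1.98e-05] = 8.302, so f = 0.01451.
Total minor-loss coefficient ΣK = 4·0.25 + 2·2.4 = 5.8.
ΔP = [f·L/D + ΣK]·(ρV²/2) = [0.01451·46.7/0.0816 + 5.8]·(994·1.79²/2) = [8.304 + 5.8]·1592 = 2.246e+04 Pa.
Head loss h_f = ΔP/(ρg) = 2.246e+04/(994·9.81) = 2.30 m.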